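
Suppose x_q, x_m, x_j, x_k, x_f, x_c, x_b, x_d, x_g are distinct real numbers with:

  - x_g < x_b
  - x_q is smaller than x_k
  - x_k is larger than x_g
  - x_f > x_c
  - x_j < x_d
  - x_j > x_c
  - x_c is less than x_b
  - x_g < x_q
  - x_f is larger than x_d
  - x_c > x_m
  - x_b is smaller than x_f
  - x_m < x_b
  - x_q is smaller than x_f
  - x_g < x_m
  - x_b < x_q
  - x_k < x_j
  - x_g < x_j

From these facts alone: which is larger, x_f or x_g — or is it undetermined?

Link the given pairs in sequence: x_g < x_m; x_m < x_c; x_c < x_b; x_b < x_q; x_q < x_k; x_k < x_j; x_j < x_d; x_d < x_f.
Chaining these gives x_g < x_m < x_c < x_b < x_q < x_k < x_j < x_d < x_f.
So x_f is larger.

x_f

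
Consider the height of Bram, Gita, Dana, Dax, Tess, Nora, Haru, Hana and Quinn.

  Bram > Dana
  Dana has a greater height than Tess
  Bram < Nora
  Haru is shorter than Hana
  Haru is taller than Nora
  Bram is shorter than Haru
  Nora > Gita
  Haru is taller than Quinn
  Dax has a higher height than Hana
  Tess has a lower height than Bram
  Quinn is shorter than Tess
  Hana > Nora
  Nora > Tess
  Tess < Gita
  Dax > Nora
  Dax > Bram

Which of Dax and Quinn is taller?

Dax

Following the relations from Quinn: Quinn < Tess < Bram < Haru < Hana < Dax.
So Quinn < Dax; Dax is the taller of the two.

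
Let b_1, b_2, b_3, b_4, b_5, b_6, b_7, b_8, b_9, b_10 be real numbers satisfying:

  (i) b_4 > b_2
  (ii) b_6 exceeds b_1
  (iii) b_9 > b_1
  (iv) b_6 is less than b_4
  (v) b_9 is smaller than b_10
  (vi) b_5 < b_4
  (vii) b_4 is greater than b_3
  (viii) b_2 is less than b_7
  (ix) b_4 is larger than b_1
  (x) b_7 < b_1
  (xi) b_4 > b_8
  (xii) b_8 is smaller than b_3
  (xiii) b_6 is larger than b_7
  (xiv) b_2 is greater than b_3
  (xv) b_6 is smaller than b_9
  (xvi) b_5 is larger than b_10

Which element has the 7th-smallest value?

Piecing the relations together gives one ordering: b_8 < b_3 < b_2 < b_7 < b_1 < b_6 < b_9 < b_10 < b_5 < b_4.
Counting 7 from the smallest end gives b_9.

b_9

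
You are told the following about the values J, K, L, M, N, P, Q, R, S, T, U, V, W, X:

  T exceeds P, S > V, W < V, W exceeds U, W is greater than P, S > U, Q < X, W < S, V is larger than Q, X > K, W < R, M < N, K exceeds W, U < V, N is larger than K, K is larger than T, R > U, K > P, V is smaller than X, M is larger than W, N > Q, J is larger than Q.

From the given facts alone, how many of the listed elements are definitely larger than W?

Directly above W: K, V, S, M, R.
One step further: X, N (7 so far).
No other element is forced above W by the given relations, so the count is 7.

7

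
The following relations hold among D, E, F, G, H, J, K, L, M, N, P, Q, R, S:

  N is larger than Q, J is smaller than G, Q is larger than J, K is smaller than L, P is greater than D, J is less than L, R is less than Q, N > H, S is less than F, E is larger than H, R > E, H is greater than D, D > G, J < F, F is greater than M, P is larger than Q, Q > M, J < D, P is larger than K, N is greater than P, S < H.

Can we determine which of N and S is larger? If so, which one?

N

S < H and H < E give S < E.
With E < R: S < H < E < R.
With R < Q: S < H < E < R < Q.
Then Q < N extends the chain to N.
So N is larger.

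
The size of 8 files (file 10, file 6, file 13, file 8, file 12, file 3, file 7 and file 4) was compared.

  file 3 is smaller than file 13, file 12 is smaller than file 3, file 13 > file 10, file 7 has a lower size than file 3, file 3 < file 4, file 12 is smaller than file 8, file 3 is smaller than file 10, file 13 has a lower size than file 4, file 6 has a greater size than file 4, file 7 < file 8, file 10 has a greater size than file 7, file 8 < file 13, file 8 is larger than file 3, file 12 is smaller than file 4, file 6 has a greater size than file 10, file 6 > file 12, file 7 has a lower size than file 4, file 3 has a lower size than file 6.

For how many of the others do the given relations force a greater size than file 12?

6

The elements the relations force above file 12 are file 3, file 10, file 8, file 13, file 4, file 6 — no chain reaches any other.
That is 6.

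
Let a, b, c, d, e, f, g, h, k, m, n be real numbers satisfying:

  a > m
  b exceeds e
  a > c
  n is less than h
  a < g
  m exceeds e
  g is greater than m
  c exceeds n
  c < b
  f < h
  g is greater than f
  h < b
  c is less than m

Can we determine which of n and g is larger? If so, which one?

g

n < c and c < m give n < m.
With m < a: n < c < m < a.
With a < g: n < c < m < a < g.
So g is larger.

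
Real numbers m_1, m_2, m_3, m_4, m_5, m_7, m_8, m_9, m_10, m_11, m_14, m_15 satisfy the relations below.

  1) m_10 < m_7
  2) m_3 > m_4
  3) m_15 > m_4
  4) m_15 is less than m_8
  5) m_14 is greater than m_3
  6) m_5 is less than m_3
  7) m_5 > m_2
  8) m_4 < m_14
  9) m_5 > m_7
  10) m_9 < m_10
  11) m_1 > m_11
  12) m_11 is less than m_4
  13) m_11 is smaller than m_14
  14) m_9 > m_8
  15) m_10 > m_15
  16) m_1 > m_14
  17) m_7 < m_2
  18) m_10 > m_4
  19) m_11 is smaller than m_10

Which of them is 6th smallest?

The consecutive relations fix a unique order: m_11 < m_4 < m_15 < m_8 < m_9 < m_10 < m_7 < m_2 < m_5 < m_3 < m_14 < m_1.
The 6th smallest is m_10.

m_10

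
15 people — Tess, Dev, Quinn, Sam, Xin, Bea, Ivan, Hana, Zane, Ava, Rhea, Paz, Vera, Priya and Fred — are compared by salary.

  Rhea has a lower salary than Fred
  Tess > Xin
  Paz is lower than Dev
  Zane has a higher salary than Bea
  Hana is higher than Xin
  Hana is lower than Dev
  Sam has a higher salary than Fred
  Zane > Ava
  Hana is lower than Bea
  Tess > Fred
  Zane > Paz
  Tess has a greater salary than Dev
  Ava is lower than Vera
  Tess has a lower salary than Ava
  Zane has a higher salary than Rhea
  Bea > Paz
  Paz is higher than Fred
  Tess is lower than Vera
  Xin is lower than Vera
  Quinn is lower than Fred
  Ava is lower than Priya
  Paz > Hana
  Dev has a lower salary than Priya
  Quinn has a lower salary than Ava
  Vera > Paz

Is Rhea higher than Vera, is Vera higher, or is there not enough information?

Vera

Link the given pairs in sequence: Rhea < Fred; Fred < Paz; Paz < Dev; Dev < Tess; Tess < Ava; Ava < Vera.
Chaining these gives Rhea < Fred < Paz < Dev < Tess < Ava < Vera.
So Vera is higher.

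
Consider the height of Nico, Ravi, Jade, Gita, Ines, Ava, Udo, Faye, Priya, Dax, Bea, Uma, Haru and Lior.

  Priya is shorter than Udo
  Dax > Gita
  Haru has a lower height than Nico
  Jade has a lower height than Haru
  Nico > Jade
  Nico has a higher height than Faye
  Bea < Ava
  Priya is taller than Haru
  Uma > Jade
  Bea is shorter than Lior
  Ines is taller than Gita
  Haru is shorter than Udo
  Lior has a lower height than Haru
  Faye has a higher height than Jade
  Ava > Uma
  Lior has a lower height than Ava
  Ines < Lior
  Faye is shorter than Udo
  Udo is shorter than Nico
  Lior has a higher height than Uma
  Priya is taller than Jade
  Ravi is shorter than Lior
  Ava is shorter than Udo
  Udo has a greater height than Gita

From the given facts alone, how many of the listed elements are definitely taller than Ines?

From Ines the given relations immediately reach Lior.
From those, Haru, Ava — 3 in total.
From those, Priya, Udo, Nico — 6 in total.
Nothing else is reachable above Ines; 6 in all.

6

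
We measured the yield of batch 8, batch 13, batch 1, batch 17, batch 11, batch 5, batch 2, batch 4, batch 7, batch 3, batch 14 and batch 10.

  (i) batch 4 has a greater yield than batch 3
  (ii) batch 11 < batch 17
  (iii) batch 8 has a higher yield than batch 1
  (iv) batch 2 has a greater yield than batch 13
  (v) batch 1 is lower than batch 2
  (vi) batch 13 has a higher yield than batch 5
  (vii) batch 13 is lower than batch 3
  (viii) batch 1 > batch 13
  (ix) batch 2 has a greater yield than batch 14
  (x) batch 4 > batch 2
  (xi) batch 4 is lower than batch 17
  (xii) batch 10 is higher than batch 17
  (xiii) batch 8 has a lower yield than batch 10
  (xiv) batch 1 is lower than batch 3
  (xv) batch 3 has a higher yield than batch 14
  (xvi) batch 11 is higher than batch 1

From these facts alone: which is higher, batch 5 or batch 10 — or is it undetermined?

batch 5 < batch 13 and batch 13 < batch 1 give batch 5 < batch 1.
Then batch 1 < batch 2 extends the chain to batch 2.
With batch 2 < batch 4: batch 5 < batch 13 < batch 1 < batch 2 < batch 4.
With batch 4 < batch 17: batch 5 < batch 13 < batch 1 < batch 2 < batch 4 < batch 17.
Then batch 17 < batch 10 extends the chain to batch 10.
So batch 10 is higher.

batch 10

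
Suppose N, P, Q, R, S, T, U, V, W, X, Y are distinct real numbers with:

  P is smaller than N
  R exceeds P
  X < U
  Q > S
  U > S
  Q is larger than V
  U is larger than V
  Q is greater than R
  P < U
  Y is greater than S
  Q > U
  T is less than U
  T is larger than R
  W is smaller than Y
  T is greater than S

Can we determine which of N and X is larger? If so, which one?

undetermined

Following every chain through N: below N we get P.
X is not reached, and no chain runs the other way from X to N.
So the given relations leave the order of N and X undetermined.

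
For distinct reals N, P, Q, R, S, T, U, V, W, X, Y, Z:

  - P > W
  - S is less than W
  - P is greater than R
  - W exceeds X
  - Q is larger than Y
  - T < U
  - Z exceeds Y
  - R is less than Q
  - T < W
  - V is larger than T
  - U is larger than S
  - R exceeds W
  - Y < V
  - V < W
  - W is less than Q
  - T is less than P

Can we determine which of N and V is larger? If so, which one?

undetermined

Following every chain through V: above V we get W, R, P, Q; below V we get Y, T.
N is not reached, and no chain runs the other way from N to V.
So the given relations leave the order of V and N undetermined.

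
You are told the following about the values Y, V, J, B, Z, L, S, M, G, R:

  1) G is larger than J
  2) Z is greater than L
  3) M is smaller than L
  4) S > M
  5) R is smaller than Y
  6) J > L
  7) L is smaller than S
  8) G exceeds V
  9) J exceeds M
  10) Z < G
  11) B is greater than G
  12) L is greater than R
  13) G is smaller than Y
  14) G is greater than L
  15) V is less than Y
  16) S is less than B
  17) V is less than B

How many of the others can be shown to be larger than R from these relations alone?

From R the given relations immediately reach L, Y.
From those, J, S, Z, G — 6 in total.
From those, B — 7 in total.
No other element is forced above R by the given relations, so the count is 7.

7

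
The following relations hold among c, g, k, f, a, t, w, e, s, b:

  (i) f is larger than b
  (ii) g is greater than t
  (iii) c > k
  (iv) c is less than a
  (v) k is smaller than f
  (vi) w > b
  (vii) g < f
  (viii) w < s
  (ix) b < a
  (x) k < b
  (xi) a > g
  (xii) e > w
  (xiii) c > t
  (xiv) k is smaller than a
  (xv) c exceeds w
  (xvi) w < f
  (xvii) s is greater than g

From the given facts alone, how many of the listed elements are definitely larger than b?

From b the given relations immediately reach w, a, f.
From those, c, s, e — 6 in total.
Nothing else is reachable above b; 6 in all.

6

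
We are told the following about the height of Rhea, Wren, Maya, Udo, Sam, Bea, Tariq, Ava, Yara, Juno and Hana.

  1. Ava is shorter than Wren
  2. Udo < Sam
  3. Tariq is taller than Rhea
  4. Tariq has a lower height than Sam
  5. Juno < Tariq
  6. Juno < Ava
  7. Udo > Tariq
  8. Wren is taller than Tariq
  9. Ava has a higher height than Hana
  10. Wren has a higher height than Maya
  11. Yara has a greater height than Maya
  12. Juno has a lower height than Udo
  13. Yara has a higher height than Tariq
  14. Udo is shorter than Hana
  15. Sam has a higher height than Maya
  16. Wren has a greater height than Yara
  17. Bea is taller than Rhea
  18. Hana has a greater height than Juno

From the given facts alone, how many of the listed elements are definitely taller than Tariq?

6

The elements the relations force above Tariq are Udo, Hana, Yara, Sam, Ava, Wren — no chain reaches any other.
That is 6.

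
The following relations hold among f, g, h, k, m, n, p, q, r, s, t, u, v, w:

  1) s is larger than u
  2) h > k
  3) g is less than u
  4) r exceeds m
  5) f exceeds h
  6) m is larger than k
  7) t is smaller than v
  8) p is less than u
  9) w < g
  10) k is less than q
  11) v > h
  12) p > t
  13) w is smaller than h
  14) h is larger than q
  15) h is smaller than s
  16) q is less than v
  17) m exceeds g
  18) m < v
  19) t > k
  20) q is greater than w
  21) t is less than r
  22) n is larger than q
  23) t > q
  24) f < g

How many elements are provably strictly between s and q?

6

The relations place q below s. An element lies strictly between them when it is forced above q and also forced below s.
Above q: {h, t, f, g, m, r, p, u, v, n}. Below s: {w, k, h, t, f, g, p, u}.
Intersection: {h, t, f, g, p, u} — 6.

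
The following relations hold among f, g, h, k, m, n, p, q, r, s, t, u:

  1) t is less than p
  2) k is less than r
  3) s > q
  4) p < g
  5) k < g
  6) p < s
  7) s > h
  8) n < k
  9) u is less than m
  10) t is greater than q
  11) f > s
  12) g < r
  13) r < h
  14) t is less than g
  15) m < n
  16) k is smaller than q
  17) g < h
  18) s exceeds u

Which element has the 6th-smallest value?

t

Chaining the given pairs: u < m < n < k < q < t < p < g < r < h < s < f.
Counting 6 from the smallest end gives t.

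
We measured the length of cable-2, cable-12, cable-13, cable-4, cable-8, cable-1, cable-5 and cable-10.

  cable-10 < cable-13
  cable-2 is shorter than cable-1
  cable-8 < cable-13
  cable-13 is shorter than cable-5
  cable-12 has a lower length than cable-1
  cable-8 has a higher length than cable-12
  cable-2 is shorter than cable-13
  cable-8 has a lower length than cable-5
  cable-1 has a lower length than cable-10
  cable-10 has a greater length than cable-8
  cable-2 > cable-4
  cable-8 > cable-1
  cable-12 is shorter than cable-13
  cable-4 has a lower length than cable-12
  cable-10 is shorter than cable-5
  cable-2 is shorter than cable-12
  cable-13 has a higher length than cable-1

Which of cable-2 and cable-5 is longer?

cable-2 < cable-12 and cable-12 < cable-1 give cable-2 < cable-1.
With cable-1 < cable-8: cable-2 < cable-12 < cable-1 < cable-8.
With cable-8 < cable-10: cable-2 < cable-12 < cable-1 < cable-8 < cable-10.
With cable-10 < cable-13: cable-2 < cable-12 < cable-1 < cable-8 < cable-10 < cable-13.
Then cable-13 < cable-5 extends the chain to cable-5.
So cable-2 < cable-5; cable-5 is the longer of the two.

cable-5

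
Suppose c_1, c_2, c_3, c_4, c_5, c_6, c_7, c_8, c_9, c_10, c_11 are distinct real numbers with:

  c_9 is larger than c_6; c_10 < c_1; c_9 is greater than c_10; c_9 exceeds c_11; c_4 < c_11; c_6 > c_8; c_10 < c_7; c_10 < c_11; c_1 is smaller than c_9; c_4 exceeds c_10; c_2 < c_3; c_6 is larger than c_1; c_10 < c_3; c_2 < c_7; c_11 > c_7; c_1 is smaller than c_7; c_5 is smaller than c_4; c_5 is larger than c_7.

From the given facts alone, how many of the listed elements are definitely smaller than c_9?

9

Directly below c_9: c_10, c_1, c_6, c_11.
One step further: c_8, c_7, c_4 (7 so far).
One step further: c_2, c_5 (9 so far).
Nothing else is reachable below c_9; 9 in all.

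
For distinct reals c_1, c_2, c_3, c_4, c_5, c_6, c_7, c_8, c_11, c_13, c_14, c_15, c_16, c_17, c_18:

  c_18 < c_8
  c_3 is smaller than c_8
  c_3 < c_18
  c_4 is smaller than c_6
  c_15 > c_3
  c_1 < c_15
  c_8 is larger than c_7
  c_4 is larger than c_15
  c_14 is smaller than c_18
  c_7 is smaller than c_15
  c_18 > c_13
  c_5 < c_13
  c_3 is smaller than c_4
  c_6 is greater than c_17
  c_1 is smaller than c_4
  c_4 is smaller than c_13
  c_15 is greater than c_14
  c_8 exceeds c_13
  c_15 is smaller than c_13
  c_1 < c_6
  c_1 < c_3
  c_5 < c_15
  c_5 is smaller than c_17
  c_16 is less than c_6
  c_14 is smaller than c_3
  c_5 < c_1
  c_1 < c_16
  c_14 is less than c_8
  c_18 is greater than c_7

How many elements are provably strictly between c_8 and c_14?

5

Chaining upward from c_14 reaches: c_3, c_15, c_4, c_13, c_18, c_6.
Chaining downward from c_8 reaches: c_5, c_1, c_7, c_3, c_15, c_4, c_13, c_18.
Strictly between c_14 and c_8 are those in both lists: c_3, c_15, c_4, c_13, c_18 — 5 elements.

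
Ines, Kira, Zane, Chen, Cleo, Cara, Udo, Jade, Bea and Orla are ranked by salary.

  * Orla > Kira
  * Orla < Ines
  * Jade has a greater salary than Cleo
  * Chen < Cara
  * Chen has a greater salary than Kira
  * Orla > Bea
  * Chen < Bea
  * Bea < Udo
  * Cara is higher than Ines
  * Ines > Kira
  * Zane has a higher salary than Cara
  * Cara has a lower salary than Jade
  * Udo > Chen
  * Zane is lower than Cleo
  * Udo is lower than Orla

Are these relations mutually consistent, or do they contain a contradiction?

consistent

Every relation is compatible with Kira < Chen < Bea < Udo < Orla < Ines < Cara < Zane < Cleo < Jade; the set is consistent.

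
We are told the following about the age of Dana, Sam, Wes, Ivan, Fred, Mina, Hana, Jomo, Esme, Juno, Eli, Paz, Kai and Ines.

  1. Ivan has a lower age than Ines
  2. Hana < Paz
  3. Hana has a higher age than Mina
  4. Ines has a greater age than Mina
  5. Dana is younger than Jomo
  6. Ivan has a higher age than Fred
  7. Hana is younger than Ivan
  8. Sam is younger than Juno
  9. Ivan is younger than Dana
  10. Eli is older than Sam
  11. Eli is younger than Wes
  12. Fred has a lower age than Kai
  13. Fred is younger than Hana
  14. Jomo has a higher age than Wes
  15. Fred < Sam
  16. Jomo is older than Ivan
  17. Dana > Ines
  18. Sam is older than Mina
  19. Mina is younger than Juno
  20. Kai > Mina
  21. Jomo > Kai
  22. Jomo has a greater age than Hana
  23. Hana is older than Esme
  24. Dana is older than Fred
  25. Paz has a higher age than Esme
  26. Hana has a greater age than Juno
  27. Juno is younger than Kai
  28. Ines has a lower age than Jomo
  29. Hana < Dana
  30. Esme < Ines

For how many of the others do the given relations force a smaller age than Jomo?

From Jomo the given relations immediately reach Hana, Ivan, Kai, Ines, Dana, Wes.
From those, Mina, Fred, Esme, Juno, Eli — 11 in total.
From those, Sam — 12 in total.
No other element is forced below Jomo by the given relations, so the count is 12.

12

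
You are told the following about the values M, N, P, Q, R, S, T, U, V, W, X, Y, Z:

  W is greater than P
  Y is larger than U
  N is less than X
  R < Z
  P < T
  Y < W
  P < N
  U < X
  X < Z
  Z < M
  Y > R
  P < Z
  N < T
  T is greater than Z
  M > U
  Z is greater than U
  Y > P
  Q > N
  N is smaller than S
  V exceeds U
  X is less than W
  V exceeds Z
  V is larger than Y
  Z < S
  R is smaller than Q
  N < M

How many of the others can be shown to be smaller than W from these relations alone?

Directly below W: P, X, Y.
One step further: U, N, R (6 so far).
No other element is forced below W by the given relations, so the count is 6.

6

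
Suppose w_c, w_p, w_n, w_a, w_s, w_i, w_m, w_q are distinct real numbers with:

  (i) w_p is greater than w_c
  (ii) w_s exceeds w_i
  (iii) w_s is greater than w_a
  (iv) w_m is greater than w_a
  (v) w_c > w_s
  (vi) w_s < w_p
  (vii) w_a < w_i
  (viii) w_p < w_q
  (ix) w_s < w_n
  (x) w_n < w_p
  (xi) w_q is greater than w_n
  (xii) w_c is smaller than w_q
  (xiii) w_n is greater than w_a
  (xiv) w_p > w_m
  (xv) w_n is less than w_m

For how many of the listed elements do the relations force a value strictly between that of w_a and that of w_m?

3

Chaining upward from w_a reaches: w_i, w_s, w_n, w_c, w_p, w_q.
Chaining downward from w_m reaches: w_i, w_s, w_n.
Strictly between w_a and w_m are those in both lists: w_i, w_s, w_n — 3 elements.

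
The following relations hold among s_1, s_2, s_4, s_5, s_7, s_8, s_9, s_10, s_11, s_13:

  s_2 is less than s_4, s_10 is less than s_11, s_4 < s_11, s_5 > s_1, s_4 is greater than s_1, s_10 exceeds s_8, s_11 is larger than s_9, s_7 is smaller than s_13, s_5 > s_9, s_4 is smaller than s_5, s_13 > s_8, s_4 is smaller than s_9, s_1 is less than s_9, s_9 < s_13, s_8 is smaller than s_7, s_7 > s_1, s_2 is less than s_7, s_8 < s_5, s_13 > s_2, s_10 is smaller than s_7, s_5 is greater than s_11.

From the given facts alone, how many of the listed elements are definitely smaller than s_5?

The elements the relations force below s_5 are s_1, s_2, s_8, s_4, s_10, s_9, s_11 — no chain reaches any other.
That is 7.

7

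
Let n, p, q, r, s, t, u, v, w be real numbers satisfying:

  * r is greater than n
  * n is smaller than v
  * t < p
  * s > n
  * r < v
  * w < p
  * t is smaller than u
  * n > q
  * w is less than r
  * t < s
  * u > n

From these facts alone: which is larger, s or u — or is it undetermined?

undetermined

Following every chain through s: below s we get q, n, t.
u is not reached, and no chain runs the other way from u to s.
So the given relations leave the order of s and u undetermined.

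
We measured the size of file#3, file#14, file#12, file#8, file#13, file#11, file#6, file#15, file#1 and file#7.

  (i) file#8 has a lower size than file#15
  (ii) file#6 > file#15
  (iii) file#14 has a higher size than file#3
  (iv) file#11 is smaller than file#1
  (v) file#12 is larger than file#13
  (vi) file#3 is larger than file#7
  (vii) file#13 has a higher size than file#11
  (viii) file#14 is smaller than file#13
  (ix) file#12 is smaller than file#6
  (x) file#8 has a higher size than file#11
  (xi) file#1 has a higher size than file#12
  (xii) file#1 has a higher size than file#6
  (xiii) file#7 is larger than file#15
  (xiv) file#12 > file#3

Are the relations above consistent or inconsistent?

The single ordering file#11 < file#8 < file#15 < file#7 < file#3 < file#14 < file#13 < file#12 < file#6 < file#1 satisfies every listed relation, so no contradiction arises.

consistent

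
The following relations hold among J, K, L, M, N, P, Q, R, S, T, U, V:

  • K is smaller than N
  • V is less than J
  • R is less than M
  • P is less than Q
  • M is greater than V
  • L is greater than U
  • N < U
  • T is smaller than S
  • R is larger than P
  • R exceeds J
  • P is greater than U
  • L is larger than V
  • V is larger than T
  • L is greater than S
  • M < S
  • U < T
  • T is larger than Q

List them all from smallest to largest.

K < N < U < P < Q < T < V < J < R < M < S < L

Nothing is placed below K, so it is least; from there K < N; N < U; U < P; P < Q; Q < T; T < V; V < J; J < R; R < M; M < S; S < L, each given directly.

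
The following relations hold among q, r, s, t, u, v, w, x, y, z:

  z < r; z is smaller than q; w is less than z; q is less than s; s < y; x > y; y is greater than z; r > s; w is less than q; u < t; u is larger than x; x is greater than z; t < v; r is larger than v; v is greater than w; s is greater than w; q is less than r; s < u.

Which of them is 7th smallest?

u

Piecing the relations together gives one ordering: w < z < q < s < y < x < u < t < v < r.
Counting 7 from the smallest end gives u.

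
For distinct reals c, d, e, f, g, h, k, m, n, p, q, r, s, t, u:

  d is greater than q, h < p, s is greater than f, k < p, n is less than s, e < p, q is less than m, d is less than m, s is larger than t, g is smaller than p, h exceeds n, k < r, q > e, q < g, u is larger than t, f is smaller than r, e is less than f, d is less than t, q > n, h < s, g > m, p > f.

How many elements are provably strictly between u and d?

The relations place d below u. An element lies strictly between them when it is forced above d and also forced below u.
Above d: {m, g, t, p, s}. Below u: {e, n, q, t}.
Intersection: {t} — 1.

1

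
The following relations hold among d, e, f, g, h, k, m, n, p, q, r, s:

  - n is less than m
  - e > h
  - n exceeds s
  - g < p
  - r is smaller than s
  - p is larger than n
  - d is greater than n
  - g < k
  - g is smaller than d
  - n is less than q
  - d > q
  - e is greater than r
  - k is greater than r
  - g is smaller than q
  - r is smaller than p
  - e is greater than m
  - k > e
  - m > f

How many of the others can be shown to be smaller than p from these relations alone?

The elements the relations force below p are r, s, g, n — no chain reaches any other.
That is 4.

4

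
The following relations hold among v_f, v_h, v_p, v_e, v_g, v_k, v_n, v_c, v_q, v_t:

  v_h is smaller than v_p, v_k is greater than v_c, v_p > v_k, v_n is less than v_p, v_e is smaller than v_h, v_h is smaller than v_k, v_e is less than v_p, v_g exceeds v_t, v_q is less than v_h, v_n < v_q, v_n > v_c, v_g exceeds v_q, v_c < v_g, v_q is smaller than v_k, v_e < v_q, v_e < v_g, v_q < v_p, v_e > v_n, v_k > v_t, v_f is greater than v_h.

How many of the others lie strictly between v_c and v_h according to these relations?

3

The relations place v_c below v_h. An element lies strictly between them when it is forced above v_c and also forced below v_h.
Above v_c: {v_n, v_e, v_q, v_g, v_k, v_f, v_p}. Below v_h: {v_n, v_e, v_q}.
Intersection: {v_n, v_e, v_q} — 3.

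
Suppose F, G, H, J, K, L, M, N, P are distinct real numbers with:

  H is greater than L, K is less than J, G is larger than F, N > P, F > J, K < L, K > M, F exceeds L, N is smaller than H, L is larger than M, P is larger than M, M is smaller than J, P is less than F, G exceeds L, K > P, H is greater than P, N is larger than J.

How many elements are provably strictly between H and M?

The relations place M below H. An element lies strictly between them when it is forced above M and also forced below H.
Above M: {P, K, L, J, N, F, G}. Below H: {P, K, L, J, N}.
Intersection: {P, K, L, J, N} — 5.

5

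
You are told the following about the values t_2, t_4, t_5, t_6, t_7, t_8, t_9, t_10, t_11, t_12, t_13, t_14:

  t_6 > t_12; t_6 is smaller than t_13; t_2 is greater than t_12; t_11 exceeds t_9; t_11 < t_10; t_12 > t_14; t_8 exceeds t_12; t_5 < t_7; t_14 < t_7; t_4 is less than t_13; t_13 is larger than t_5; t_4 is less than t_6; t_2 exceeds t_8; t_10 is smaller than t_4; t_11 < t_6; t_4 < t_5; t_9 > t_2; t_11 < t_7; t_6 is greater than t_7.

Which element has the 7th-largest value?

t_11

Piecing the relations together gives one ordering: t_14 < t_12 < t_8 < t_2 < t_9 < t_11 < t_10 < t_4 < t_5 < t_7 < t_6 < t_13.
The 7th largest is t_11.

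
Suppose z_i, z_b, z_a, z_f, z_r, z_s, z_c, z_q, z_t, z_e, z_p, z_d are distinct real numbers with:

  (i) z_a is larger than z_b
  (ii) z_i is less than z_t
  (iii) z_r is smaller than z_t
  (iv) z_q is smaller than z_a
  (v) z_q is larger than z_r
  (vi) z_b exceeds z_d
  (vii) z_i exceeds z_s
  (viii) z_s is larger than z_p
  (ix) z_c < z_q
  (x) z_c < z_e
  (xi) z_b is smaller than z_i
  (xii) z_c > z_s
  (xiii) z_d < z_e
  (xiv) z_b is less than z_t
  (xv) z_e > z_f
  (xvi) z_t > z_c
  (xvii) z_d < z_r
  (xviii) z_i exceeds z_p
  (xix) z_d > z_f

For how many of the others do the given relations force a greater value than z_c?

The elements the relations force above z_c are z_q, z_e, z_t, z_a — no chain reaches any other.
That is 4.

4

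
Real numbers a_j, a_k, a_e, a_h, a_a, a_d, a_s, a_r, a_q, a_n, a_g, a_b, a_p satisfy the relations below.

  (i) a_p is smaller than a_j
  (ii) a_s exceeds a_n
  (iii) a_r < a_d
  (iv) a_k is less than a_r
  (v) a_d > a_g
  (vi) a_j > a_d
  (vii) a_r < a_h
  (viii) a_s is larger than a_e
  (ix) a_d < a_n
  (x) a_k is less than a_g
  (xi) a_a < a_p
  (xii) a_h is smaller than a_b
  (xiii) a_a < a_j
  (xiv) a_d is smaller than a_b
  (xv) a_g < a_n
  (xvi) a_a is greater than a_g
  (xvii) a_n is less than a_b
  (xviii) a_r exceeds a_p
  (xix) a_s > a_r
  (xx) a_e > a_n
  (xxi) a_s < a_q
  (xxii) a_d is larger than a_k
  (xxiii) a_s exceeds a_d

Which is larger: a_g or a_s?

Link the given pairs in sequence: a_g < a_a; a_a < a_p; a_p < a_r; a_r < a_d; a_d < a_s.
Together: a_g < a_a < a_p < a_r < a_d < a_s.
So a_g < a_s; a_s is the larger of the two.

a_s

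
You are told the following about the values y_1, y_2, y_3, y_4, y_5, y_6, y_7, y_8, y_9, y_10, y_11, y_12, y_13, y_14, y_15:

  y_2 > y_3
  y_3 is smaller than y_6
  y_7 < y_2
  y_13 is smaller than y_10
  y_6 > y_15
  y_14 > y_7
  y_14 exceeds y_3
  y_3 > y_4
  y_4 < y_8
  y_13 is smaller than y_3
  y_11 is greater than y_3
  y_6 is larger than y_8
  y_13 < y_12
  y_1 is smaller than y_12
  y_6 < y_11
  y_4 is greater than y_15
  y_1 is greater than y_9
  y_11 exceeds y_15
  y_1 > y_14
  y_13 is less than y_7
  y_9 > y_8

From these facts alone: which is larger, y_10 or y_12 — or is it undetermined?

undetermined

Following every chain through y_10: below y_10 we get y_13.
y_12 is not reached, and no chain runs the other way from y_12 to y_10.
So the given relations leave the order of y_10 and y_12 undetermined.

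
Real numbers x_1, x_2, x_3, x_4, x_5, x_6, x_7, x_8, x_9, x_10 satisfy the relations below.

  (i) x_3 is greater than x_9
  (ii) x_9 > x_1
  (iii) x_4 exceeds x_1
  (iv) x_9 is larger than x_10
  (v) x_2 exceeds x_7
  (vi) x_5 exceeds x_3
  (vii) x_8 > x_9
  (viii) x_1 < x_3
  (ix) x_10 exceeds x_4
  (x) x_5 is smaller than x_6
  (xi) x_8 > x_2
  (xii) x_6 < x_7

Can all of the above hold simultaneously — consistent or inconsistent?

The single ordering x_1 < x_4 < x_10 < x_9 < x_3 < x_5 < x_6 < x_7 < x_2 < x_8 satisfies every listed relation, so no contradiction arises.

consistent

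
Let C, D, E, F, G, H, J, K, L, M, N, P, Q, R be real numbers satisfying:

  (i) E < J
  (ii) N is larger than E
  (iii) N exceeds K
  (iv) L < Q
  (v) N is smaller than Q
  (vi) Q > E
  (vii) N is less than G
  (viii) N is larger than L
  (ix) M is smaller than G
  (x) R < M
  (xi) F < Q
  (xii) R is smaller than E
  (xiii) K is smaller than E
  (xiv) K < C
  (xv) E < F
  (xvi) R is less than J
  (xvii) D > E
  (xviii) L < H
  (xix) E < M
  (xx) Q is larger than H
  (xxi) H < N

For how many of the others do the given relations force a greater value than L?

The elements the relations force above L are H, N, Q, G — no chain reaches any other.
That is 4.

4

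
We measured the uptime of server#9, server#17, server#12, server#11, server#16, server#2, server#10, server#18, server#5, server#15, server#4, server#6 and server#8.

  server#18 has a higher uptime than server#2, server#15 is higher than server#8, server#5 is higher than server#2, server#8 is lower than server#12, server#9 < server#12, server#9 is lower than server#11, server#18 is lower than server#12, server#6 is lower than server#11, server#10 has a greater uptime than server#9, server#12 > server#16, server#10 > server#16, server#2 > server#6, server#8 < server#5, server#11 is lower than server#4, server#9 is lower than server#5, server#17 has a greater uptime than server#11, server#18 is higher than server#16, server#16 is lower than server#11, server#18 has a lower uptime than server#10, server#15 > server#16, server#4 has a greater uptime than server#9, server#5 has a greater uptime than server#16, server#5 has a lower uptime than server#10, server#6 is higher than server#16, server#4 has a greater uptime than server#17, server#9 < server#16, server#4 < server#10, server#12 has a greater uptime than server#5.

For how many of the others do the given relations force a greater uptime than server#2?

Directly above server#2: server#5, server#18.
One step further: server#12, server#10 (4 so far).
No other element is forced above server#2 by the given relations, so the count is 4.

4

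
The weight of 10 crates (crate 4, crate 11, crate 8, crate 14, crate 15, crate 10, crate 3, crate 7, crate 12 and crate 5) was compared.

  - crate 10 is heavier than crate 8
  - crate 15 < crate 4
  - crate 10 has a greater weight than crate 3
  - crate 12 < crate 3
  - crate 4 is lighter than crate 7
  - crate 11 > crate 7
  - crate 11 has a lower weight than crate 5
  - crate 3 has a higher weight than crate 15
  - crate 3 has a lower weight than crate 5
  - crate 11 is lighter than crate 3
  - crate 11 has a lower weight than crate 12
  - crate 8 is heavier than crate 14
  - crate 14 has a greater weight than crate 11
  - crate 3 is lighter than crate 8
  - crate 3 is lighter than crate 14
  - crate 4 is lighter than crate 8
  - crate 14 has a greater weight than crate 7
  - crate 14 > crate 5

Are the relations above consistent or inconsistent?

The single ordering crate 15 < crate 4 < crate 7 < crate 11 < crate 12 < crate 3 < crate 5 < crate 14 < crate 8 < crate 10 satisfies every listed relation, so no contradiction arises.

consistent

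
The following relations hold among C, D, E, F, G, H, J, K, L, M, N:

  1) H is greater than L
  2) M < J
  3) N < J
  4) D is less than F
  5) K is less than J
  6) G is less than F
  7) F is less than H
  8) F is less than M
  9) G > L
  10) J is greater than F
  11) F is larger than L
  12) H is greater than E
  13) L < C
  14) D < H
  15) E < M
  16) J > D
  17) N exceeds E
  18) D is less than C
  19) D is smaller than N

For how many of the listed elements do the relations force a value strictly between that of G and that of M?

1

The relations place G below M. An element lies strictly between them when it is forced above G and also forced below M.
Above G: {F, H, J}. Below M: {D, E, L, F}.
Intersection: {F} — 1.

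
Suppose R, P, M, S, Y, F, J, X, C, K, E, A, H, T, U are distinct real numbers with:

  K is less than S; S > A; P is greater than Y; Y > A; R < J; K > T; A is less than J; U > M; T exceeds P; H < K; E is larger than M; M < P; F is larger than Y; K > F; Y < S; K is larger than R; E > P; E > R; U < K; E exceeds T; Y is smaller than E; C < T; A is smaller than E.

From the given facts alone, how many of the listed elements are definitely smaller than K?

Directly below K: U, F, H, T, R.
One step further: M, Y, P, C (9 so far).
One step further: A (10 so far).
Nothing else is reachable below K; 10 in all.

10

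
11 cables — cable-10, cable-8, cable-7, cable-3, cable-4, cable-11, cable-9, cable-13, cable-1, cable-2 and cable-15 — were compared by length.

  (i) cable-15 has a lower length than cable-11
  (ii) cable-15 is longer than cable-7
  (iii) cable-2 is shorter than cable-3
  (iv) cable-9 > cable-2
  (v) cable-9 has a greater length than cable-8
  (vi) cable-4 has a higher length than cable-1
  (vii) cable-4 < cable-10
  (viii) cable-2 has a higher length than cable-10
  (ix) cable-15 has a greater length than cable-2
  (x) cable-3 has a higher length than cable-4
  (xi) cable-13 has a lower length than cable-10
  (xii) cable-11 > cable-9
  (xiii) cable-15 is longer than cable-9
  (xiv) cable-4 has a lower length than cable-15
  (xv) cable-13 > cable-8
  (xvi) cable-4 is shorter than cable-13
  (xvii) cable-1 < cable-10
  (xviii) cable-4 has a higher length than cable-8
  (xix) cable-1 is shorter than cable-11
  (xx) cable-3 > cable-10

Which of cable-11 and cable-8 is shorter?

cable-8

cable-8 < cable-4 and cable-4 < cable-13 give cable-8 < cable-13.
Then cable-13 < cable-10 extends the chain to cable-10.
With cable-10 < cable-2: cable-8 < cable-4 < cable-13 < cable-10 < cable-2.
With cable-2 < cable-9: cable-8 < cable-4 < cable-13 < cable-10 < cable-2 < cable-9.
Then cable-9 < cable-15 extends the chain to cable-15.
Then cable-15 < cable-11 extends the chain to cable-11.
So cable-8 < cable-11; cable-8 is the shorter of the two.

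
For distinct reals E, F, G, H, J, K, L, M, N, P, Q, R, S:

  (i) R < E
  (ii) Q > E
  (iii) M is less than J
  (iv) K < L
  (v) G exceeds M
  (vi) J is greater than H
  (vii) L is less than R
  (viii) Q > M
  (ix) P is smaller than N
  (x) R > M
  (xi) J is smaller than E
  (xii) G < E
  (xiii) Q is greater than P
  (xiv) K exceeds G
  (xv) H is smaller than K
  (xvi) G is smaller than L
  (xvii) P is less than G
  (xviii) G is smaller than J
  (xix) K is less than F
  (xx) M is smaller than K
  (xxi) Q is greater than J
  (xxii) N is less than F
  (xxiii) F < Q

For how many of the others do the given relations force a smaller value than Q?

11

The elements the relations force below Q are P, H, M, G, K, L, N, R, J, E, F — no chain reaches any other.
That is 11.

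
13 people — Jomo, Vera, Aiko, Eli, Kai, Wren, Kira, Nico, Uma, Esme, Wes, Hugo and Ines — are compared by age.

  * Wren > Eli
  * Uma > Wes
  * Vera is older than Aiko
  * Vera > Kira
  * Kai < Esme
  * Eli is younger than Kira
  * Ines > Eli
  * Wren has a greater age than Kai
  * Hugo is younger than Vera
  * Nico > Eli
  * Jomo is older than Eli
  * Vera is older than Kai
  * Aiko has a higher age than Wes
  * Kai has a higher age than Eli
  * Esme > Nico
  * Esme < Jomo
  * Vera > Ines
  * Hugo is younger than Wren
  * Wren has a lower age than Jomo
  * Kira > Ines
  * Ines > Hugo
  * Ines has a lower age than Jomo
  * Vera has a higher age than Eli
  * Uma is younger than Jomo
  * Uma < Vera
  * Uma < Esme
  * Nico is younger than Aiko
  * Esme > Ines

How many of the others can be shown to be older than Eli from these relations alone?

Directly above Eli: Kai, Ines, Nico, Wren, Kira, Jomo, Vera.
One step further: Esme, Aiko (9 so far).
Nothing else is reachable above Eli; 9 in all.

9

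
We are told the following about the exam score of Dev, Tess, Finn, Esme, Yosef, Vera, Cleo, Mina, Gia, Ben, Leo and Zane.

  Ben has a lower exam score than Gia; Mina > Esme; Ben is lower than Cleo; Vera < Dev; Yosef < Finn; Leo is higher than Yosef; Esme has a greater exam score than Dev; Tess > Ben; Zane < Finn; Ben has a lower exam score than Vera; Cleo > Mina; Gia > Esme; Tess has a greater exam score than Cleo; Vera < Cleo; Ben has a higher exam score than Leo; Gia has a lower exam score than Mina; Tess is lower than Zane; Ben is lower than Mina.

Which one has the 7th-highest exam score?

Esme

Chaining the given pairs: Yosef < Leo < Ben < Vera < Dev < Esme < Gia < Mina < Cleo < Tess < Zane < Finn.
The 7th largest is Esme.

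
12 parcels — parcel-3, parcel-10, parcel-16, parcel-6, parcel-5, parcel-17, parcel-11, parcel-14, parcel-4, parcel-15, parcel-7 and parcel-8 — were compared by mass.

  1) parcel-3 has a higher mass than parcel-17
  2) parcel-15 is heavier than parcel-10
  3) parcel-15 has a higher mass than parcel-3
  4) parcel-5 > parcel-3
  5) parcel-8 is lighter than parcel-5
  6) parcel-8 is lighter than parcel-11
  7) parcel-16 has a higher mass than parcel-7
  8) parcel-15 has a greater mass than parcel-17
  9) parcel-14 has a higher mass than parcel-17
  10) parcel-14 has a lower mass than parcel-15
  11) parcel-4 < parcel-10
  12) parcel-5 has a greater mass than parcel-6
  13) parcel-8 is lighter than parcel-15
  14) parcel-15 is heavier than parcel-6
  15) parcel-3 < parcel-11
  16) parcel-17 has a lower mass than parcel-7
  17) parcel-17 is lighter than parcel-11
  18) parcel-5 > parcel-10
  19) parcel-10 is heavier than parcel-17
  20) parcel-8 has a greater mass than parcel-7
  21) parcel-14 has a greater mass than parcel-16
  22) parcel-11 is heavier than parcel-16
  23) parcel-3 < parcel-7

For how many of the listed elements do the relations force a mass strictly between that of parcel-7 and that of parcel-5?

The relations place parcel-7 below parcel-5. An element lies strictly between them when it is forced above parcel-7 and also forced below parcel-5.
Above parcel-7: {parcel-8, parcel-16, parcel-11, parcel-14, parcel-15}. Below parcel-5: {parcel-17, parcel-3, parcel-8, parcel-4, parcel-6, parcel-10}.
Intersection: {parcel-8} — 1.

1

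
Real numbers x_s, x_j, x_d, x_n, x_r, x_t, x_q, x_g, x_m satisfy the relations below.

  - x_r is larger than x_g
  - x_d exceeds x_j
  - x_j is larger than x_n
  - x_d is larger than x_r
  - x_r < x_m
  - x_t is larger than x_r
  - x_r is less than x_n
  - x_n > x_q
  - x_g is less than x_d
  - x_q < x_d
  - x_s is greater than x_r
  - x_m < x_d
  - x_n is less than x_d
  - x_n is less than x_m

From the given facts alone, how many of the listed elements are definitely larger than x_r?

From x_r the given relations immediately reach x_n, x_m, x_t, x_d, x_s.
From those, x_j — 6 in total.
Nothing else is reachable above x_r; 6 in all.

6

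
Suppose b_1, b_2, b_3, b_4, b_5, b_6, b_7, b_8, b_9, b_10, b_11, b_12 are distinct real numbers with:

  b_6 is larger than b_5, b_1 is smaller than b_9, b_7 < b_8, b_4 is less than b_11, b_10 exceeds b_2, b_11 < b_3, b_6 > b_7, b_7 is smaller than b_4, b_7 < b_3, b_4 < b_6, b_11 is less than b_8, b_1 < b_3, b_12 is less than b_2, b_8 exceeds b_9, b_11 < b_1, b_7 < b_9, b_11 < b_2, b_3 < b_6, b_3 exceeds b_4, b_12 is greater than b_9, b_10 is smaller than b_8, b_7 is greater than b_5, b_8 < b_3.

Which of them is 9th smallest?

The consecutive relations fix a unique order: b_5 < b_7 < b_4 < b_11 < b_1 < b_9 < b_12 < b_2 < b_10 < b_8 < b_3 < b_6.
Counting 9 from the smallest end gives b_10.

b_10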